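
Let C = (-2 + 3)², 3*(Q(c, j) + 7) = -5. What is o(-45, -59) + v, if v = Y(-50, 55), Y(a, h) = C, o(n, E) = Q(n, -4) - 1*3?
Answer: -32/3 ≈ -10.667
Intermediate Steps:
Q(c, j) = -26/3 (Q(c, j) = -7 + (⅓)*(-5) = -7 - 5/3 = -26/3)
C = 1 (C = 1² = 1)
o(n, E) = -35/3 (o(n, E) = -26/3 - 1*3 = -26/3 - 3 = -35/3)
Y(a, h) = 1
v = 1
o(-45, -59) + v = -35/3 + 1 = -32/3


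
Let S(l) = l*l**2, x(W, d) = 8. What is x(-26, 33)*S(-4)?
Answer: -512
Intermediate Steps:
S(l) = l**3
x(-26, 33)*S(-4) = 8*(-4)**3 = 8*(-64) = -512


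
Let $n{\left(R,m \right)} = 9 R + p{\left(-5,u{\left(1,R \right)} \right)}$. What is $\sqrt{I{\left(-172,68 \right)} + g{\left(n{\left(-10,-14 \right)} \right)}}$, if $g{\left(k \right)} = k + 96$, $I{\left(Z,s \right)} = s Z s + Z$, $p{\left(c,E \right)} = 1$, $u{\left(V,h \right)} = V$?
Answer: $i \sqrt{795493} \approx 891.9 i$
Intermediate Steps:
$I{\left(Z,s \right)} = Z + Z s^{2}$ ($I{\left(Z,s \right)} = Z s s + Z = Z s^{2} + Z = Z + Z s^{2}$)
$n{\left(R,m \right)} = 1 + 9 R$ ($n{\left(R,m \right)} = 9 R + 1 = 1 + 9 R$)
$g{\left(k \right)} = 96 + k$
$\sqrt{I{\left(-172,68 \right)} + g{\left(n{\left(-10,-14 \right)} \right)}} = \sqrt{- 172 \left(1 + 68^{2}\right) + \left(96 + \left(1 + 9 \left(-10\right)\right)\right)} = \sqrt{- 172 \left(1 + 4624\right) + \left(96 + \left(1 - 90\right)\right)} = \sqrt{\left(-172\right) 4625 + \left(96 - 89\right)} = \sqrt{-795500 + 7} = \sqrt{-795493} = i \sqrt{795493}$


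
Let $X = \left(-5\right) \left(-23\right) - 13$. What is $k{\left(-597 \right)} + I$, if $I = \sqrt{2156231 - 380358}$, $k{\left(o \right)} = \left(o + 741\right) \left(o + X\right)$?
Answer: $-71280 + \sqrt{1775873} \approx -69947.0$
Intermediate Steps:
$X = 102$ ($X = 115 - 13 = 102$)
$k{\left(o \right)} = \left(102 + o\right) \left(741 + o\right)$ ($k{\left(o \right)} = \left(o + 741\right) \left(o + 102\right) = \left(741 + o\right) \left(102 + o\right) = \left(102 + o\right) \left(741 + o\right)$)
$I = \sqrt{1775873} \approx 1332.6$
$k{\left(-597 \right)} + I = \left(75582 + \left(-597\right)^{2} + 843 \left(-597\right)\right) + \sqrt{1775873} = \left(75582 + 356409 - 503271\right) + \sqrt{1775873} = -71280 + \sqrt{1775873}$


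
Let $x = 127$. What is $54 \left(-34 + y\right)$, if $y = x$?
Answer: $5022$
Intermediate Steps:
$y = 127$
$54 \left(-34 + y\right) = 54 \left(-34 + 127\right) = 54 \cdot 93 = 5022$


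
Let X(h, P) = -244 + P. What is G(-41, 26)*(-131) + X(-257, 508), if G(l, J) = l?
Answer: 5635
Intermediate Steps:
G(-41, 26)*(-131) + X(-257, 508) = -41*(-131) + (-244 + 508) = 5371 + 264 = 5635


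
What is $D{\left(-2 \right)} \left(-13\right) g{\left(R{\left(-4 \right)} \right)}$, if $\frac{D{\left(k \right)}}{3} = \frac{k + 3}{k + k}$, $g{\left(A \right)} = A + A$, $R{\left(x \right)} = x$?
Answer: $-78$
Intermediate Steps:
$g{\left(A \right)} = 2 A$
$D{\left(k \right)} = \frac{3 \left(3 + k\right)}{2 k}$ ($D{\left(k \right)} = 3 \frac{k + 3}{k + k} = 3 \frac{3 + k}{2 k} = \frac{3 \left(3 + k\right)}{2 k}$)
$D{\left(-2 \right)} \left(-13\right) g{\left(R{\left(-4 \right)} \right)} = \frac{3 \left(3 - 2\right)}{2 \left(-2\right)} \left(-13\right) 2 \left(-4\right) = \frac{3}{2} \left(- \frac{1}{2}\right) 1 \left(-13\right) \left(-8\right) = \left(- \frac{3}{4}\right) \left(-13\right) \left(-8\right) = \frac{39}{4} \left(-8\right) = -78$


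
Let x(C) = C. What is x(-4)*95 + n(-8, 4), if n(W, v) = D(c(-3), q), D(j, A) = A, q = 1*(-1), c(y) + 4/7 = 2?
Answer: -381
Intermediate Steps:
c(y) = 10/7 (c(y) = -4/7 + 2 = 10/7)
q = -1
n(W, v) = -1
x(-4)*95 + n(-8, 4) = -4*95 - 1 = -380 - 1 = -381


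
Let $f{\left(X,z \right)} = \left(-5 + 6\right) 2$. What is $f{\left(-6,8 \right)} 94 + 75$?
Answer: $263$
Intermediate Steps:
$f{\left(X,z \right)} = 2$ ($f{\left(X,z \right)} = 1 \cdot 2 = 2$)
$f{\left(-6,8 \right)} 94 + 75 = 2 \cdot 94 + 75 = 188 + 75 = 263$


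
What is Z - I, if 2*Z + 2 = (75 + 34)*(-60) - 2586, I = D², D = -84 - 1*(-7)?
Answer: -10493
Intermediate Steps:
D = -77 (D = -84 + 7 = -77)
I = 5929 (I = (-77)² = 5929)
Z = -4564 (Z = -1 + ((75 + 34)*(-60) - 2586)/2 = -1 + (109*(-60) - 2586)/2 = -1 + (-6540 - 2586)/2 = -1 + (½)*(-9126) = -1 - 4563 = -4564)
Z - I = -4564 - 1*5929 = -4564 - 5929 = -10493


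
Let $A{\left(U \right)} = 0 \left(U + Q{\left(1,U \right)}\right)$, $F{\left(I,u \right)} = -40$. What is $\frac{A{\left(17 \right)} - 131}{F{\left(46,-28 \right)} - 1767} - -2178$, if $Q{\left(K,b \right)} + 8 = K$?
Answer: $\frac{3935777}{1807} \approx 2178.1$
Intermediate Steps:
$Q{\left(K,b \right)} = -8 + K$
$A{\left(U \right)} = 0$ ($A{\left(U \right)} = 0 \left(U + \left(-8 + 1\right)\right) = 0 \left(U - 7\right) = 0 \left(-7 + U\right) = 0$)
$\frac{A{\left(17 \right)} - 131}{F{\left(46,-28 \right)} - 1767} - -2178 = \frac{0 - 131}{-40 - 1767} - -2178 = - \frac{131}{-1807} + 2178 = \left(-131\right) \left(- \frac{1}{1807}\right) + 2178 = \frac{131}{1807} + 2178 = \frac{3935777}{1807}$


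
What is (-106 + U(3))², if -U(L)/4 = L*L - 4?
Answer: 15876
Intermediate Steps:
U(L) = 16 - 4*L² (U(L) = -4*(L*L - 4) = -4*(L² - 4) = -4*(-4 + L²) = 16 - 4*L²)
(-106 + U(3))² = (-106 + (16 - 4*3²))² = (-106 + (16 - 4*9))² = (-106 + (16 - 36))² = (-106 - 20)² = (-126)² = 15876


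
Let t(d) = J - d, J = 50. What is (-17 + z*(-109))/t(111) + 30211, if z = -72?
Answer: 1835040/61 ≈ 30083.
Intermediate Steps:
t(d) = 50 - d
(-17 + z*(-109))/t(111) + 30211 = (-17 - 72*(-109))/(50 - 1*111) + 30211 = (-17 + 7848)/(50 - 111) + 30211 = 7831/(-61) + 30211 = 7831*(-1/61) + 30211 = -7831/61 + 30211 = 1835040/61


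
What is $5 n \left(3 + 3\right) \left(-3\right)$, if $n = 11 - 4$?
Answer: $-630$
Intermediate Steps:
$n = 7$
$5 n \left(3 + 3\right) \left(-3\right) = 5 \cdot 7 \left(3 + 3\right) \left(-3\right) = 35 \cdot 6 \left(-3\right) = 35 \left(-18\right) = -630$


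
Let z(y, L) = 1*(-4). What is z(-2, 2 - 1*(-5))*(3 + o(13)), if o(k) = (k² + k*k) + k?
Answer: -1416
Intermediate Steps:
z(y, L) = -4
o(k) = k + 2*k² (o(k) = (k² + k²) + k = 2*k² + k = k + 2*k²)
z(-2, 2 - 1*(-5))*(3 + o(13)) = -4*(3 + 13*(1 + 2*13)) = -4*(3 + 13*(1 + 26)) = -4*(3 + 13*27) = -4*(3 + 351) = -4*354 = -1416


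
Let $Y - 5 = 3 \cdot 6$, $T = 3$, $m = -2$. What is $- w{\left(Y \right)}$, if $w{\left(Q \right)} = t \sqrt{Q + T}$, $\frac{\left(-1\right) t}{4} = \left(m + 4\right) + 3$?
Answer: $20 \sqrt{26} \approx 101.98$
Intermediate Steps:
$t = -20$ ($t = - 4 \left(\left(-2 + 4\right) + 3\right) = - 4 \left(2 + 3\right) = \left(-4\right) 5 = -20$)
$Y = 23$ ($Y = 5 + 3 \cdot 6 = 5 + 18 = 23$)
$w{\left(Q \right)} = - 20 \sqrt{3 + Q}$ ($w{\left(Q \right)} = - 20 \sqrt{Q + 3} = - 20 \sqrt{3 + Q}$)
$- w{\left(Y \right)} = - \left(-20\right) \sqrt{3 + 23} = - \left(-20\right) \sqrt{26} = 20 \sqrt{26}$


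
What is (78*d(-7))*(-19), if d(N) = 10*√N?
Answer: -14820*I*√7 ≈ -39210.0*I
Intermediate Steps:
(78*d(-7))*(-19) = (78*(10*√(-7)))*(-19) = (78*(10*(I*√7)))*(-19) = (78*(10*I*√7))*(-19) = (780*I*√7)*(-19) = -14820*I*√7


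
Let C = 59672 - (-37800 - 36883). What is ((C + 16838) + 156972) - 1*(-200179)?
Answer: 508344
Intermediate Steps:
C = 134355 (C = 59672 - 1*(-74683) = 59672 + 74683 = 134355)
((C + 16838) + 156972) - 1*(-200179) = ((134355 + 16838) + 156972) - 1*(-200179) = (151193 + 156972) + 200179 = 308165 + 200179 = 508344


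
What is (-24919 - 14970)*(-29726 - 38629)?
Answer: 2726612595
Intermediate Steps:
(-24919 - 14970)*(-29726 - 38629) = -39889*(-68355) = 2726612595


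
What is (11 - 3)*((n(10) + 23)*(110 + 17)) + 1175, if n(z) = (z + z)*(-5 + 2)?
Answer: -36417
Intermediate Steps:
n(z) = -6*z (n(z) = (2*z)*(-3) = -6*z)
(11 - 3)*((n(10) + 23)*(110 + 17)) + 1175 = (11 - 3)*((-6*10 + 23)*(110 + 17)) + 1175 = 8*((-60 + 23)*127) + 1175 = 8*(-37*127) + 1175 = 8*(-4699) + 1175 = -37592 + 1175 = -36417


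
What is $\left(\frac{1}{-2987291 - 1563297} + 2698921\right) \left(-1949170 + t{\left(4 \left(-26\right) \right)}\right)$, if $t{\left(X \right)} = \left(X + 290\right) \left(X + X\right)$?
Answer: $- \frac{12207115451350114163}{2275294} \approx -5.3651 \cdot 10^{12}$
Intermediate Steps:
$t{\left(X \right)} = 2 X \left(290 + X\right)$ ($t{\left(X \right)} = \left(290 + X\right) 2 X = 2 X \left(290 + X\right)$)
$\left(\frac{1}{-2987291 - 1563297} + 2698921\right) \left(-1949170 + t{\left(4 \left(-26\right) \right)}\right) = \left(\frac{1}{-2987291 - 1563297} + 2698921\right) \left(-1949170 + 2 \cdot 4 \left(-26\right) \left(290 + 4 \left(-26\right)\right)\right) = \left(\frac{1}{-4550588} + 2698921\right) \left(-1949170 + 2 \left(-104\right) \left(290 - 104\right)\right) = \left(- \frac{1}{4550588} + 2698921\right) \left(-1949170 + 2 \left(-104\right) 186\right) = \frac{12281677515547 \left(-1949170 - 38688\right)}{4550588} = \frac{12281677515547}{4550588} \left(-1987858\right) = - \frac{12207115451350114163}{2275294}$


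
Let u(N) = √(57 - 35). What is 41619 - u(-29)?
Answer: 41619 - √22 ≈ 41614.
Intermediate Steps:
u(N) = √22
41619 - u(-29) = 41619 - √22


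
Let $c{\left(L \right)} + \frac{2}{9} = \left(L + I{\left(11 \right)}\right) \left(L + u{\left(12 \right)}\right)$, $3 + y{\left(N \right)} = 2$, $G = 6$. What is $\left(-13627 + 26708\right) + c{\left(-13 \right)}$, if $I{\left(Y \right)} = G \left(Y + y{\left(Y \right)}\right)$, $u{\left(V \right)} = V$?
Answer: $\frac{117304}{9} \approx 13034.0$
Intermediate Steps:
$y{\left(N \right)} = -1$ ($y{\left(N \right)} = -3 + 2 = -1$)
$I{\left(Y \right)} = -6 + 6 Y$ ($I{\left(Y \right)} = 6 \left(Y - 1\right) = 6 \left(-1 + Y\right) = -6 + 6 Y$)
$c{\left(L \right)} = - \frac{2}{9} + \left(12 + L\right) \left(60 + L\right)$ ($c{\left(L \right)} = - \frac{2}{9} + \left(L + \left(-6 + 6 \cdot 11\right)\right) \left(L + 12\right) = - \frac{2}{9} + \left(L + \left(-6 + 66\right)\right) \left(12 + L\right) = - \frac{2}{9} + \left(L + 60\right) \left(12 + L\right) = - \frac{2}{9} + \left(60 + L\right) \left(12 + L\right) = - \frac{2}{9} + \left(12 + L\right) \left(60 + L\right)$)
$\left(-13627 + 26708\right) + c{\left(-13 \right)} = \left(-13627 + 26708\right) + \left(\frac{6478}{9} + \left(-13\right)^{2} + 72 \left(-13\right)\right) = 13081 + \left(\frac{6478}{9} + 169 - 936\right) = 13081 - \frac{425}{9} = \frac{117304}{9}$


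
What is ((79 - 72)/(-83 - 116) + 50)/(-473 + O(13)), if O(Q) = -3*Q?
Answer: -9943/101888 ≈ -0.097588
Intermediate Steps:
((79 - 72)/(-83 - 116) + 50)/(-473 + O(13)) = ((79 - 72)/(-83 - 116) + 50)/(-473 - 3*13) = (7/(-199) + 50)/(-473 - 39) = (7*(-1/199) + 50)/(-512) = (-7/199 + 50)*(-1/512) = (9943/199)*(-1/512) = -9943/101888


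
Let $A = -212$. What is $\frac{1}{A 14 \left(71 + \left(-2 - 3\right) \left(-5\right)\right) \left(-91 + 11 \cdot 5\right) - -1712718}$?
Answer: $\frac{1}{11970126} \approx 8.3541 \cdot 10^{-8}$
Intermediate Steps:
$\frac{1}{A 14 \left(71 + \left(-2 - 3\right) \left(-5\right)\right) \left(-91 + 11 \cdot 5\right) - -1712718} = \frac{1}{\left(-212\right) 14 \left(71 + \left(-2 - 3\right) \left(-5\right)\right) \left(-91 + 11 \cdot 5\right) - -1712718} = \frac{1}{- 2968 \left(71 - -25\right) \left(-91 + 55\right) + \left(-696782 + 2409500\right)} = \frac{1}{- 2968 \left(71 + 25\right) \left(-36\right) + 1712718} = \frac{1}{- 2968 \cdot 96 \left(-36\right) + 1712718} = \frac{1}{\left(-2968\right) \left(-3456\right) + 1712718} = \frac{1}{10257408 + 1712718} = \frac{1}{11970126}$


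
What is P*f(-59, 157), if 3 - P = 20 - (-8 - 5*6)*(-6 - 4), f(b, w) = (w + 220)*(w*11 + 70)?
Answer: 245921247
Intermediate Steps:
f(b, w) = (70 + 11*w)*(220 + w) (f(b, w) = (220 + w)*(11*w + 70) = (220 + w)*(70 + 11*w) = (70 + 11*w)*(220 + w))
P = 363 (P = 3 - (20 - (-8 - 5*6)*(-6 - 4)) = 3 - (20 - (-8 - 30)*(-10)) = 3 - (20 - (-38)*(-10)) = 3 - (20 - 1*380) = 3 - (20 - 380) = 3 - 1*(-360) = 3 + 360 = 363)
P*f(-59, 157) = 363*(15400 + 11*157² + 2490*157) = 363*(15400 + 11*24649 + 390930) = 363*(15400 + 271139 + 390930) = 363*677469 = 245921247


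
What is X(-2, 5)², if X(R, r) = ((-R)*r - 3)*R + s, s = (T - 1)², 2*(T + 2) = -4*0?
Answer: 25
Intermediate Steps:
T = -2 (T = -2 + (-4*0)/2 = -2 + (½)*0 = -2 + 0 = -2)
s = 9 (s = (-2 - 1)² = (-3)² = 9)
X(R, r) = 9 + R*(-3 - R*r) (X(R, r) = ((-R)*r - 3)*R + 9 = (-R*r - 3)*R + 9 = (-3 - R*r)*R + 9 = R*(-3 - R*r) + 9 = 9 + R*(-3 - R*r))
X(-2, 5)² = (9 - 3*(-2) - 1*5*(-2)²)² = (9 + 6 - 1*5*4)² = (9 + 6 - 20)² = (-5)² = 25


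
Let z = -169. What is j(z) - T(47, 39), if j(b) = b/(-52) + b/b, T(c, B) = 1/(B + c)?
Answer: 729/172 ≈ 4.2384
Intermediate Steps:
j(b) = 1 - b/52 (j(b) = b*(-1/52) + 1 = -b/52 + 1 = 1 - b/52)
j(z) - T(47, 39) = (1 - 1/52*(-169)) - 1/(39 + 47) = (1 + 13/4) - 1/86 = 17/4 - 1*1/86 = 17/4 - 1/86 = 729/172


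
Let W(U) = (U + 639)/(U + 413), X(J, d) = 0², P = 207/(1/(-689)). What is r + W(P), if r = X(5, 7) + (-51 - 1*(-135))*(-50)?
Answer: -298570008/71105 ≈ -4199.0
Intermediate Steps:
P = -142623 (P = 207/(-1/689) = 207*(-689) = -142623)
X(J, d) = 0
W(U) = (639 + U)/(413 + U)
r = -4200 (r = 0 + (-51 - 1*(-135))*(-50) = 0 + (-51 + 135)*(-50) = 0 + 84*(-50) = 0 - 4200 = -4200)
r + W(P) = -4200 + (639 - 142623)/(413 - 142623) = -4200 - 141984/(-142210) = -4200 - 1/142210*(-141984) = -4200 + 70992/71105 = -298570008/71105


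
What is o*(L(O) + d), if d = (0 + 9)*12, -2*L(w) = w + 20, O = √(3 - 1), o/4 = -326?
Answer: -127792 + 652*√2 ≈ -1.2687e+5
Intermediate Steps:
o = -1304 (o = 4*(-326) = -1304)
O = √2 ≈ 1.4142
L(w) = -10 - w/2 (L(w) = -(w + 20)/2 = -(20 + w)/2 = -10 - w/2)
d = 108 (d = 9*12 = 108)
o*(L(O) + d) = -1304*((-10 - √2/2) + 108) = -1304*(98 - √2/2) = -127792 + 652*√2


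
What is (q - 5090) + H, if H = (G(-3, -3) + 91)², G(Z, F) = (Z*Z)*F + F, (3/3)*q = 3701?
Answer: 2332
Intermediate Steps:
q = 3701
G(Z, F) = F + F*Z² (G(Z, F) = Z²*F + F = F*Z² + F = F + F*Z²)
H = 3721 (H = (-3*(1 + (-3)²) + 91)² = (-3*(1 + 9) + 91)² = (-3*10 + 91)² = (-30 + 91)² = 61² = 3721)
(q - 5090) + H = (3701 - 5090) + 3721 = -1389 + 3721 = 2332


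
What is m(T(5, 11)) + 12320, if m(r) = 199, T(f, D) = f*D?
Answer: 12519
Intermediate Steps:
T(f, D) = D*f
m(T(5, 11)) + 12320 = 199 + 12320 = 12519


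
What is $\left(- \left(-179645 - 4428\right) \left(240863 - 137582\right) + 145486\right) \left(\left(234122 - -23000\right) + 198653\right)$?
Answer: $8664915821019225$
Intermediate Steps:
$\left(- \left(-179645 - 4428\right) \left(240863 - 137582\right) + 145486\right) \left(\left(234122 - -23000\right) + 198653\right) = \left(- \left(-184073\right) 103281 + 145486\right) \left(\left(234122 + 23000\right) + 198653\right) = \left(\left(-1\right) \left(-19011243513\right) + 145486\right) \left(257122 + 198653\right) = \left(19011243513 + 145486\right) 455775 = 19011388999 \cdot 455775 = 8664915821019225$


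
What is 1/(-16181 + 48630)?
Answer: 1/32449 ≈ 3.0818e-5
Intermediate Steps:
1/(-16181 + 48630) = 1/32449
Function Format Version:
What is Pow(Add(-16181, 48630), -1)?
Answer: Rational(1, 32449) ≈ 3.0818e-5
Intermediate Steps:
Pow(Add(-16181, 48630), -1) = Pow(32449, -1) = Rational(1, 32449)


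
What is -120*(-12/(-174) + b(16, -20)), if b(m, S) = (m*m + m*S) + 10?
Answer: 187680/29 ≈ 6471.7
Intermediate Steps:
b(m, S) = 10 + m² + S*m (b(m, S) = (m² + S*m) + 10 = 10 + m² + S*m)
-120*(-12/(-174) + b(16, -20)) = -120*(-12/(-174) + (10 + 16² - 20*16)) = -120*(-12*(-1/174) + (10 + 256 - 320)) = -120*(2/29 - 54) = -120*(-1564/29) = 187680/29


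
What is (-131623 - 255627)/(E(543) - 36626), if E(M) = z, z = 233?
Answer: 387250/36393 ≈ 10.641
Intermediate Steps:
E(M) = 233
(-131623 - 255627)/(E(543) - 36626) = (-131623 - 255627)/(233 - 36626) = -387250/(-36393) = -387250*(-1/36393) = 387250/36393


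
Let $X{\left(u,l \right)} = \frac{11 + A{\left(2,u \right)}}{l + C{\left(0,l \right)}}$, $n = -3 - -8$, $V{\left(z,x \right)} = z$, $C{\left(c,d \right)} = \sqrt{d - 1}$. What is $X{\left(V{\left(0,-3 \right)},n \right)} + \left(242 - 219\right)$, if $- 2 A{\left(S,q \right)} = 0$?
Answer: $\frac{172}{7} \approx 24.571$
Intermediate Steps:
$A{\left(S,q \right)} = 0$ ($A{\left(S,q \right)} = \left(- \frac{1}{2}\right) 0 = 0$)
$C{\left(c,d \right)} = \sqrt{-1 + d}$
$n = 5$ ($n = -3 + 8 = 5$)
$X{\left(u,l \right)} = \frac{11}{l + \sqrt{-1 + l}}$ ($X{\left(u,l \right)} = \frac{11 + 0}{l + \sqrt{-1 + l}} = \frac{11}{l + \sqrt{-1 + l}}$)
$X{\left(V{\left(0,-3 \right)},n \right)} + \left(242 - 219\right) = \frac{11}{5 + \sqrt{-1 + 5}} + \left(242 - 219\right) = \frac{11}{5 + \sqrt{4}} + \left(242 - 219\right) = \frac{11}{5 + 2} + 23 = \frac{11}{7} + 23 = \frac{172}{7}$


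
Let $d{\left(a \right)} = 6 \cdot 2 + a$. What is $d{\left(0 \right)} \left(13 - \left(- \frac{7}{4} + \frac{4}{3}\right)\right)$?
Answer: $161$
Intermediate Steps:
$d{\left(a \right)} = 12 + a$
$d{\left(0 \right)} \left(13 - \left(- \frac{7}{4} + \frac{4}{3}\right)\right) = \left(12 + 0\right) \left(13 - \left(- \frac{7}{4} + \frac{4}{3}\right)\right) = 12 \left(13 - - \frac{5}{12}\right) = 12 \left(13 + \left(\frac{7}{4} - \frac{4}{3}\right)\right) = 12 \left(13 + \frac{5}{12}\right) = 12 \cdot \frac{161}{12} = 161$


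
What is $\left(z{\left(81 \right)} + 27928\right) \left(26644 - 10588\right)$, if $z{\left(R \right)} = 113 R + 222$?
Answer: $598936968$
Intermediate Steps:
$z{\left(R \right)} = 222 + 113 R$
$\left(z{\left(81 \right)} + 27928\right) \left(26644 - 10588\right) = \left(\left(222 + 113 \cdot 81\right) + 27928\right) \left(26644 - 10588\right) = \left(\left(222 + 9153\right) + 27928\right) 16056 = \left(9375 + 27928\right) 16056 = 37303 \cdot 16056 = 598936968$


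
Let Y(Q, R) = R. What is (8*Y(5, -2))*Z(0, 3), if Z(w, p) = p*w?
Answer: 0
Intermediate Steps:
(8*Y(5, -2))*Z(0, 3) = (8*(-2))*(3*0) = -16*0 = 0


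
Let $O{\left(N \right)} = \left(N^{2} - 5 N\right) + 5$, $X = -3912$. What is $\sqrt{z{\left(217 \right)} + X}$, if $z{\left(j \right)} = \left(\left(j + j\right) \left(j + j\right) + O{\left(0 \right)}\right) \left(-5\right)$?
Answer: $i \sqrt{945717} \approx 972.48 i$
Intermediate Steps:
$O{\left(N \right)} = 5 + N^{2} - 5 N$
$z{\left(j \right)} = -25 - 20 j^{2}$ ($z{\left(j \right)} = \left(\left(j + j\right) \left(j + j\right) + \left(5 + 0^{2} - 0\right)\right) \left(-5\right) = \left(2 j 2 j + \left(5 + 0 + 0\right)\right) \left(-5\right) = \left(4 j^{2} + 5\right) \left(-5\right) = \left(5 + 4 j^{2}\right) \left(-5\right) = -25 - 20 j^{2}$)
$\sqrt{z{\left(217 \right)} + X} = \sqrt{\left(-25 - 20 \cdot 217^{2}\right) - 3912} = \sqrt{\left(-25 - 941780\right) - 3912} = \sqrt{-941805 - 3912} = \sqrt{-945717} = i \sqrt{945717}$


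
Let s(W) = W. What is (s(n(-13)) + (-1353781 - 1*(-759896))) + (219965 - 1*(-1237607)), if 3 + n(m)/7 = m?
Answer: 863575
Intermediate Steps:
n(m) = -21 + 7*m
(s(n(-13)) + (-1353781 - 1*(-759896))) + (219965 - 1*(-1237607)) = ((-21 + 7*(-13)) + (-1353781 - 1*(-759896))) + (219965 - 1*(-1237607)) = ((-21 - 91) + (-1353781 + 759896)) + (219965 + 1237607) = (-112 - 593885) + 1457572 = -593997 + 1457572 = 863575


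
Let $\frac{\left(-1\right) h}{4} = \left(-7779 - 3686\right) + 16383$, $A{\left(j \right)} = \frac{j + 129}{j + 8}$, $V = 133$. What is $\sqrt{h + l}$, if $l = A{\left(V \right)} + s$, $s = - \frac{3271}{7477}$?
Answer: $\frac{43 i \sqrt{11824239723213}}{1054257} \approx 140.25 i$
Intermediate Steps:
$A{\left(j \right)} = \frac{129 + j}{8 + j}$
$h = -19672$ ($h = - 4 \left(\left(-7779 - 3686\right) + 16383\right) = - 4 \left(-11465 + 16383\right) = \left(-4\right) 4918 = -19672$)
$s = - \frac{3271}{7477}$ ($s = \left(-3271\right) \frac{1}{7477} = - \frac{3271}{7477} \approx -0.43747$)
$l = \frac{1497763}{1054257}$ ($l = \frac{129 + 133}{8 + 133} - \frac{3271}{7477} = \frac{1}{141} \cdot 262 - \frac{3271}{7477} = \frac{262}{141} - \frac{3271}{7477} = \frac{1497763}{1054257} \approx 1.4207$)
$\sqrt{h + l} = \sqrt{-19672 + \frac{1497763}{1054257}} = \sqrt{- \frac{20737845941}{1054257}} = \frac{43 i \sqrt{11824239723213}}{1054257}$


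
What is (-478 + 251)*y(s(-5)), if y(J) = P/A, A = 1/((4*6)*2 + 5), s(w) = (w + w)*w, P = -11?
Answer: 132341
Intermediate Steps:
s(w) = 2*w**2 (s(w) = (2*w)*w = 2*w**2)
A = 1/53 (A = 1/(24*2 + 5) = 1/(48 + 5) = 1/53 ≈ 0.018868)
y(J) = -583 (y(J) = -11/1/53 = -11*53 = -583)
(-478 + 251)*y(s(-5)) = (-478 + 251)*(-583) = -227*(-583) = 132341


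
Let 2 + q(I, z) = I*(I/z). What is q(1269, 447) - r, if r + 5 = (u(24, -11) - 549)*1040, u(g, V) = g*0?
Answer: 85610274/149 ≈ 5.7457e+5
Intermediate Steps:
q(I, z) = -2 + I**2/z (q(I, z) = -2 + I*(I/z) = -2 + I**2/z)
u(g, V) = 0
r = -570965 (r = -5 + (0 - 549)*1040 = -5 - 549*1040 = -5 - 570960 = -570965)
q(1269, 447) - r = (-2 + 1269**2/447) - 1*(-570965) = (-2 + 1610361*(1/447)) + 570965 = (-2 + 536787/149) + 570965 = 536489/149 + 570965 = 85610274/149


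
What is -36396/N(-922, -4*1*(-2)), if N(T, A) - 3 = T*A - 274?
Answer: 12132/2549 ≈ 4.7595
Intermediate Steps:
N(T, A) = -271 + A*T (N(T, A) = 3 + (T*A - 274) = 3 + (A*T - 274) = 3 + (-274 + A*T) = -271 + A*T)
-36396/N(-922, -4*1*(-2)) = -36396/(-271 + (-4*1*(-2))*(-922)) = -36396/(-271 - 4*(-2)*(-922)) = -36396/(-271 + 8*(-922)) = -36396/(-271 - 7376) = -36396/(-7647) = -36396*(-1/7647) = 12132/2549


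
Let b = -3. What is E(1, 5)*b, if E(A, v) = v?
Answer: -15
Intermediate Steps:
E(1, 5)*b = 5*(-3) = -15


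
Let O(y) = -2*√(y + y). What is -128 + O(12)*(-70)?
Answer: -128 + 280*√6 ≈ 557.86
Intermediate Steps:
O(y) = -2*√2*√y
-128 + O(12)*(-70) = -128 - 2*√2*√12*(-70) = -128 - 2*√2*2*√3*(-70) = -128 - 4*√6*(-70) = -128 + 280*√6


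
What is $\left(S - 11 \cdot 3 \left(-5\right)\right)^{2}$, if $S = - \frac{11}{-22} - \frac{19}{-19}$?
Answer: $\frac{110889}{4} \approx 27722.0$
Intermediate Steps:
$S = \frac{3}{2}$ ($S = \left(-11\right) \left(- \frac{1}{22}\right) - -1 = \frac{1}{2} + 1 = \frac{3}{2} \approx 1.5$)
$\left(S - 11 \cdot 3 \left(-5\right)\right)^{2} = \left(\frac{3}{2} - 11 \cdot 3 \left(-5\right)\right)^{2} = \left(\frac{3}{2} - -165\right)^{2} = \left(\frac{3}{2} + 165\right)^{2} = \left(\frac{333}{2}\right)^{2} = \frac{110889}{4}$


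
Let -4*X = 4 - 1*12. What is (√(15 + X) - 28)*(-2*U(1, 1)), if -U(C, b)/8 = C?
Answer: -448 + 16*√17 ≈ -382.03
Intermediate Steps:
X = 2 (X = -(4 - 1*12)/4 = -(4 - 12)/4 = -¼*(-8) = 2)
U(C, b) = -8*C
(√(15 + X) - 28)*(-2*U(1, 1)) = (√(15 + 2) - 28)*(-(-16)) = (√17 - 28)*(-2*(-8)) = (-28 + √17)*16 = -448 + 16*√17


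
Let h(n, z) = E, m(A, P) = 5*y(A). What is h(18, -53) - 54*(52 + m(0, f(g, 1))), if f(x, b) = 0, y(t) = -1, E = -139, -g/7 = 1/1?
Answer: -2677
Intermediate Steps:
g = -7 (g = -7/1 = -7*1 = -7)
m(A, P) = -5 (m(A, P) = 5*(-1) = -5)
h(n, z) = -139
h(18, -53) - 54*(52 + m(0, f(g, 1))) = -139 - 54*(52 - 5) = -139 - 54*47 = -139 - 2538 = -2677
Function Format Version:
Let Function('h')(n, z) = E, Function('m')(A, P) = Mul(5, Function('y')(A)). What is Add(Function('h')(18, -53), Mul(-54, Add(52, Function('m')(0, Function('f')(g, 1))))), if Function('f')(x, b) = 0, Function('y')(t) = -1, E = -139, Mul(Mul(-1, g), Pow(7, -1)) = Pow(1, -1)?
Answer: -2677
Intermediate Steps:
g = -7 (g = Mul(-7, Pow(1, -1)) = Mul(-7, 1) = -7)
Function('m')(A, P) = -5 (Function('m')(A, P) = Mul(5, -1) = -5)
Function('h')(n, z) = -139
Add(Function('h')(18, -53), Mul(-54, Add(52, Function('m')(0, Function('f')(g, 1))))) = Add(-139, Mul(-54, Add(52, -5))) = Add(-139, Mul(-54, 47)) = Add(-139, -2538) = -2677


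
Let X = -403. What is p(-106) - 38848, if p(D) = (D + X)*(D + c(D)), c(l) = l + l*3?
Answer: 230922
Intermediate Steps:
c(l) = 4*l (c(l) = l + 3*l = 4*l)
p(D) = 5*D*(-403 + D) (p(D) = (D - 403)*(D + 4*D) = (-403 + D)*(5*D) = 5*D*(-403 + D))
p(-106) - 38848 = 5*(-106)*(-403 - 106) - 38848 = 5*(-106)*(-509) - 38848 = 269770 - 38848 = 230922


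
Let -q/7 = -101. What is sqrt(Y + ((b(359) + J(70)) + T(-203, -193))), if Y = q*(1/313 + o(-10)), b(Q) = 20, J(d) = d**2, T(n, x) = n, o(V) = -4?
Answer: 2*sqrt(46321183)/313 ≈ 43.489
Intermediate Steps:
q = 707 (q = -7*(-101) = 707)
Y = -884457/313 (Y = 707*(1/313 - 4) = 707*(-1251/313) = -884457/313 ≈ -2825.7)
sqrt(Y + ((b(359) + J(70)) + T(-203, -193))) = sqrt(-884457/313 + ((20 + 70**2) - 203)) = sqrt(-884457/313 + ((20 + 4900) - 203)) = sqrt(-884457/313 + (4920 - 203)) = sqrt(-884457/313 + 4717) = sqrt(591964/313) = 2*sqrt(46321183)/313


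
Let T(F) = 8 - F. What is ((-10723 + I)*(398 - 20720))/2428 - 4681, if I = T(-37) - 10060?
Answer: 102518042/607 ≈ 1.6889e+5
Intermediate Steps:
I = -10015 (I = (8 - 1*(-37)) - 10060 = (8 + 37) - 10060 = 45 - 10060 = -10015)
((-10723 + I)*(398 - 20720))/2428 - 4681 = ((-10723 - 10015)*(398 - 20720))/2428 - 4681 = -20738*(-20322)*(1/2428) - 4681 = 421437636*(1/2428) - 4681 = 105359409/607 - 4681 = 102518042/607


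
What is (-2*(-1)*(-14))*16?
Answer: -448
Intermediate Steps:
(-2*(-1)*(-14))*16 = (2*(-14))*16 = -28*16 = -448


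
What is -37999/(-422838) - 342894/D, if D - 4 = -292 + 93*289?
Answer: -3691750199/288277938 ≈ -12.806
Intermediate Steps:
D = 26589 (D = 4 + (-292 + 93*289) = 4 + (-292 + 26877) = 4 + 26585 = 26589)
-37999/(-422838) - 342894/D = -37999/(-422838) - 342894/26589 = -37999*(-1/422838) - 342894*1/26589 = 2923/32526 - 114298/8863 = -3691750199/288277938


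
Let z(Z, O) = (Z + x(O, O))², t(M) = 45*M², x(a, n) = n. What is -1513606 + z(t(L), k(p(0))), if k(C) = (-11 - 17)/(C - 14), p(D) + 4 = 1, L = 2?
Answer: -427896390/289 ≈ -1.4806e+6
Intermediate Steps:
p(D) = -3 (p(D) = -4 + 1 = -3)
k(C) = -28/(-14 + C)
z(Z, O) = (O + Z)² (z(Z, O) = (Z + O)² = (O + Z)²)
-1513606 + z(t(L), k(p(0))) = -1513606 + (-28/(-14 - 3) + 45*2²)² = -1513606 + (-28/(-17) + 45*4)² = -1513606 + (-28*(-1/17) + 180)² = -1513606 + (28/17 + 180)² = -1513606 + (3088/17)² = -1513606 + 9535744/289 = -427896390/289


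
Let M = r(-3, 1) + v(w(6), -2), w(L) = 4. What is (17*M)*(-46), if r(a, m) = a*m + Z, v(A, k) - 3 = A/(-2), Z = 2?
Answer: 0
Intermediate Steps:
v(A, k) = 3 - A/2 (v(A, k) = 3 + A/(-2) = 3 + A*(-½) = 3 - A/2)
r(a, m) = 2 + a*m (r(a, m) = a*m + 2 = 2 + a*m)
M = 0 (M = (2 - 3*1) + (3 - ½*4) = (2 - 3) + (3 - 2) = -1 + 1 = 0)
(17*M)*(-46) = (17*0)*(-46) = 0*(-46) = 0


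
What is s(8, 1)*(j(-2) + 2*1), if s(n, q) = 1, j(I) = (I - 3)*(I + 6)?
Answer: -18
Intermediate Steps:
j(I) = (-3 + I)*(6 + I)
s(8, 1)*(j(-2) + 2*1) = 1*((-18 + (-2)² + 3*(-2)) + 2*1) = 1*((-18 + 4 - 6) + 2) = 1*(-20 + 2) = 1*(-18) = -18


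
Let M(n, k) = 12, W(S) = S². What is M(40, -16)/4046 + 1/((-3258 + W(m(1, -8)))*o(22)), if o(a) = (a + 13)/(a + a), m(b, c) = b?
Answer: 12142/4706365 ≈ 0.0025799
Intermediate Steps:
o(a) = (13 + a)/(2*a) (o(a) = (13 + a)/((2*a)) = (13 + a)*(1/(2*a)) = (13 + a)/(2*a))
M(40, -16)/4046 + 1/((-3258 + W(m(1, -8)))*o(22)) = 12/4046 + 1/((-3258 + 1²)*(((½)*(13 + 22)/22))) = 12*(1/4046) + 1/((-3258 + 1)*(((½)*(1/22)*35))) = 6/2023 + 1/((-3257)*(35/44)) = 6/2023 - 1/3257*44/35 = 6/2023 - 44/113995 = 12142/4706365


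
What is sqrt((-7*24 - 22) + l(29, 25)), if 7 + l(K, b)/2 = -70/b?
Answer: 2*I*sqrt(1310)/5 ≈ 14.478*I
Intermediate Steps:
l(K, b) = -14 - 140/b (l(K, b) = -14 + 2*(-70/b) = -14 - 140/b)
sqrt((-7*24 - 22) + l(29, 25)) = sqrt((-7*24 - 22) + (-14 - 140/25)) = sqrt((-168 - 22) + (-14 - 140*1/25)) = sqrt(-190 + (-14 - 28/5)) = sqrt(-190 - 98/5) = sqrt(-1048/5) = 2*I*sqrt(1310)/5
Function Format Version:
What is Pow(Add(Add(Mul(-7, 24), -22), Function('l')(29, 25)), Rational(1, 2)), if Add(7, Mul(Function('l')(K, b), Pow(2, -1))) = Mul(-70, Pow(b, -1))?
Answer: Mul(Rational(2, 5), I, Pow(1310, Rational(1, 2))) ≈ Mul(14.478, I)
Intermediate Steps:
Function('l')(K, b) = Add(-14, Mul(-140, Pow(b, -1))) (Function('l')(K, b) = Add(-14, Mul(2, Mul(-70, Pow(b, -1)))) = Add(-14, Mul(-140, Pow(b, -1))))
Pow(Add(Add(Mul(-7, 24), -22), Function('l')(29, 25)), Rational(1, 2)) = Pow(Add(Add(Mul(-7, 24), -22), Add(-14, Mul(-140, Pow(25, -1)))), Rational(1, 2)) = Pow(Add(Add(-168, -22), Add(-14, Mul(-140, Rational(1, 25)))), Rational(1, 2)) = Pow(Add(-190, Add(-14, Rational(-28, 5))), Rational(1, 2)) = Pow(Add(-190, Rational(-98, 5)), Rational(1, 2)) = Pow(Rational(-1048, 5), Rational(1, 2)) = Mul(Rational(2, 5), I, Pow(1310, Rational(1, 2)))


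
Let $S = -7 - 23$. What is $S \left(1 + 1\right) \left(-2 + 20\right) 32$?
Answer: $-34560$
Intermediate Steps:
$S = -30$
$S \left(1 + 1\right) \left(-2 + 20\right) 32 = - 30 \left(1 + 1\right) \left(-2 + 20\right) 32 = - 30 \cdot 2 \cdot 18 \cdot 32 = \left(-30\right) 36 \cdot 32 = \left(-1080\right) 32 = -34560$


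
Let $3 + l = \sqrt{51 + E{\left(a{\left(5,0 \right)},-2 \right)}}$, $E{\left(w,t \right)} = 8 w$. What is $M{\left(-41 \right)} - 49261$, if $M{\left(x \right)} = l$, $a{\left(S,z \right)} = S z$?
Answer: $-49264 + \sqrt{51} \approx -49257.0$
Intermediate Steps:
$l = -3 + \sqrt{51}$ ($l = -3 + \sqrt{51 + 8 \cdot 5 \cdot 0} = -3 + \sqrt{51 + 8 \cdot 0} = -3 + \sqrt{51 + 0} = -3 + \sqrt{51} \approx 4.1414$)
$M{\left(x \right)} = -3 + \sqrt{51}$
$M{\left(-41 \right)} - 49261 = \left(-3 + \sqrt{51}\right) - 49261 = -49264 + \sqrt{51}$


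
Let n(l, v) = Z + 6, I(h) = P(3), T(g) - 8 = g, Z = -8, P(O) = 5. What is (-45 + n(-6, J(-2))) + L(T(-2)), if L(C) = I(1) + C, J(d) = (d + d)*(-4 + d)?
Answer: -36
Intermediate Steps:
T(g) = 8 + g
J(d) = 2*d*(-4 + d) (J(d) = (2*d)*(-4 + d) = 2*d*(-4 + d))
I(h) = 5
L(C) = 5 + C
n(l, v) = -2 (n(l, v) = -8 + 6 = -2)
(-45 + n(-6, J(-2))) + L(T(-2)) = (-45 - 2) + (5 + (8 - 2)) = -47 + (5 + 6) = -47 + 11 = -36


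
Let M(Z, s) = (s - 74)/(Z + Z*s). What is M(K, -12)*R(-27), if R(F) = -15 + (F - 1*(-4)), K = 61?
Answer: -3268/671 ≈ -4.8703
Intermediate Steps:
M(Z, s) = (-74 + s)/(Z + Z*s)
R(F) = -11 + F (R(F) = -15 + (F + 4) = -15 + (4 + F) = -11 + F)
M(K, -12)*R(-27) = ((-74 - 12)/(61*(1 - 12)))*(-11 - 27) = ((1/61)*(-86)/(-11))*(-38) = ((1/61)*(-1/11)*(-86))*(-38) = (86/671)*(-38) = -3268/671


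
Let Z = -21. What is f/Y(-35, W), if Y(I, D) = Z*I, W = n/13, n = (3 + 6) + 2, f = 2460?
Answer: 164/49 ≈ 3.3469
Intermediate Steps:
n = 11 (n = 9 + 2 = 11)
W = 11/13 ≈ 0.84615
Y(I, D) = -21*I
f/Y(-35, W) = 2460/((-21*(-35))) = 2460/735 = 2460*(1/735) = 164/49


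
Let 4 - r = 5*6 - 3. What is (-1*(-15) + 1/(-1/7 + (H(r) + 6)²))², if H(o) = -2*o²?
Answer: 13503349164103744/60014877943329 ≈ 225.00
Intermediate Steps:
r = -23 (r = 4 - (5*6 - 3) = 4 - (30 - 3) = 4 - 1*27 = 4 - 27 = -23)
(-1*(-15) + 1/(-1/7 + (H(r) + 6)²))² = (-1*(-15) + 1/(-1/7 + (-2*(-23)² + 6)²))² = (15 + 1/(-1*⅐ + (-2*529 + 6)²))² = (15 + 1/(-⅐ + (-1058 + 6)²))² = (15 + 1/(-⅐ + (-1052)²))² = (15 + 1/(-⅐ + 1106704))² = (15 + 1/(7746927/7))² = (15 + 7/7746927)² = (116203912/7746927)² = 13503349164103744/60014877943329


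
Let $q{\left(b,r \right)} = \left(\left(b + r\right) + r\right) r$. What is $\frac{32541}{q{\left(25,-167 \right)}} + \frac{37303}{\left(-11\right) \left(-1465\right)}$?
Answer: $\frac{816448308}{277194115} \approx 2.9454$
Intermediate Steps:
$q{\left(b,r \right)} = r \left(b + 2 r\right)$ ($q{\left(b,r \right)} = \left(b + 2 r\right) r = r \left(b + 2 r\right)$)
$\frac{32541}{q{\left(25,-167 \right)}} + \frac{37303}{\left(-11\right) \left(-1465\right)} = \frac{32541}{\left(-167\right) \left(25 + 2 \left(-167\right)\right)} + \frac{37303}{\left(-11\right) \left(-1465\right)} = \frac{32541}{\left(-167\right) \left(25 - 334\right)} + \frac{37303}{16115} = \frac{32541}{\left(-167\right) \left(-309\right)} + 37303 \cdot \frac{1}{16115} = \frac{32541}{51603} + \frac{37303}{16115} = 32541 \cdot \frac{1}{51603} + \frac{37303}{16115} = \frac{10847}{17201} + \frac{37303}{16115} = \frac{816448308}{277194115}$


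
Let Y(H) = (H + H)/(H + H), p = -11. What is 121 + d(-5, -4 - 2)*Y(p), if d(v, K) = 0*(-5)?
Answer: 121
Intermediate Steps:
d(v, K) = 0
Y(H) = 1 (Y(H) = (2*H)/((2*H)) = (2*H)*(1/(2*H)) = 1)
121 + d(-5, -4 - 2)*Y(p) = 121 + 0*1 = 121 + 0 = 121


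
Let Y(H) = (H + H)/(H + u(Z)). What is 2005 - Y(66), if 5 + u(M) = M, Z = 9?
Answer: 70109/35 ≈ 2003.1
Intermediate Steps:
u(M) = -5 + M
Y(H) = 2*H/(4 + H) (Y(H) = (H + H)/(H + (-5 + 9)) = (2*H)/(H + 4) = (2*H)/(4 + H) = 2*H/(4 + H))
2005 - Y(66) = 2005 - 2*66/(4 + 66) = 2005 - 2*66/70 = 2005 - 1*66/35 = 2005 - 66/35 = 70109/35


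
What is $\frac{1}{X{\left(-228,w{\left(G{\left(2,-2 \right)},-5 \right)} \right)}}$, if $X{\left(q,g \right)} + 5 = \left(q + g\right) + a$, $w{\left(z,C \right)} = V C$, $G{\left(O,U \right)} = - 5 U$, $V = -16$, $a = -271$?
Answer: $- \frac{1}{424} \approx -0.0023585$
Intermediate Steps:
$w{\left(z,C \right)} = - 16 C$
$X{\left(q,g \right)} = -276 + g + q$ ($X{\left(q,g \right)} = -5 - \left(271 - g - q\right) = -5 + \left(-271 + g + q\right) = -276 + g + q$)
$\frac{1}{X{\left(-228,w{\left(G{\left(2,-2 \right)},-5 \right)} \right)}} = \frac{1}{-276 - -80 - 228} = \frac{1}{-276 + 80 - 228} = \frac{1}{-424} = - \frac{1}{424}$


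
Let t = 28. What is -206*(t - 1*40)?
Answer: 2472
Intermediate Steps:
-206*(t - 1*40) = -206*(28 - 1*40) = -206*(28 - 40) = -206*(-12) = 2472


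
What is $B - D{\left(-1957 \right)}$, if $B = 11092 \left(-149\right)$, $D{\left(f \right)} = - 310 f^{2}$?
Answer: $1185600482$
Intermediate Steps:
$B = -1652708$
$B - D{\left(-1957 \right)} = -1652708 - - 310 \left(-1957\right)^{2} = -1652708 - \left(-310\right) 3829849 = -1652708 - -1187253190 = -1652708 + 1187253190 = 1185600482$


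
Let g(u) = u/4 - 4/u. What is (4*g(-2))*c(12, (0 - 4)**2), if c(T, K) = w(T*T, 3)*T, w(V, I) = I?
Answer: 216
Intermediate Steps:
c(T, K) = 3*T
g(u) = -4/u + u/4 (g(u) = u*(1/4) - 4/u = u/4 - 4/u = -4/u + u/4)
(4*g(-2))*c(12, (0 - 4)**2) = (4*(-4/(-2) + (1/4)*(-2)))*(3*12) = (4*(-4*(-1/2) - 1/2))*36 = (4*(2 - 1/2))*36 = (4*(3/2))*36 = 6*36 = 216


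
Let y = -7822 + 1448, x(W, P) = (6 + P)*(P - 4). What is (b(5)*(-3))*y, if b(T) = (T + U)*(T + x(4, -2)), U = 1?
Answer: -2179908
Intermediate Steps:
x(W, P) = (-4 + P)*(6 + P) (x(W, P) = (6 + P)*(-4 + P) = (-4 + P)*(6 + P))
b(T) = (1 + T)*(-24 + T) (b(T) = (T + 1)*(T + (-24 + (-2)² + 2*(-2))) = (1 + T)*(T + (-24 + 4 - 4)) = (1 + T)*(T - 24) = (1 + T)*(-24 + T))
y = -6374
(b(5)*(-3))*y = ((-24 + 5² - 23*5)*(-3))*(-6374) = ((-24 + 25 - 115)*(-3))*(-6374) = -114*(-3)*(-6374) = 342*(-6374) = -2179908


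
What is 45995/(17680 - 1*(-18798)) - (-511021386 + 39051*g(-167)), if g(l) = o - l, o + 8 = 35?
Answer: 18364684703171/36478 ≈ 5.0345e+8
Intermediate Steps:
o = 27 (o = -8 + 35 = 27)
g(l) = 27 - l
45995/(17680 - 1*(-18798)) - (-511021386 + 39051*g(-167)) = 45995/(17680 - 1*(-18798)) - (-509967009 + 6521517) = 45995/(17680 + 18798) - 39051/(1/((27 + 167) - 13086)) = 45995/36478 - 39051/(1/(194 - 13086)) = 45995*(1/36478) - 39051/(1/(-12892)) = 45995/36478 - 39051/(-1/12892) = 45995/36478 - 39051*(-12892) = 45995/36478 + 503445492 = 18364684703171/36478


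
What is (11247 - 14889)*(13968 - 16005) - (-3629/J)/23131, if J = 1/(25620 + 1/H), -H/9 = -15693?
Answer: 24249852492497327/3266953047 ≈ 7.4228e+6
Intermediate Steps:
H = 141237 (H = -9*(-15693) = 141237)
J = 141237/3618491941 (J = 1/(25620 + 1/141237) = 1/(3618491941/141237) = 141237/3618491941 ≈ 3.9032e-5)
(11247 - 14889)*(13968 - 16005) - (-3629/J)/23131 = (11247 - 14889)*(13968 - 16005) - (-3629/141237/3618491941)/23131 = -3642*(-2037) - (-3629*3618491941/141237)/23131 = 7418754 - (-13131507253889)/(141237*23131) = 7418754 - 1*(-13131507253889/3266953047) = 7418754 + 13131507253889/3266953047 = 24249852492497327/3266953047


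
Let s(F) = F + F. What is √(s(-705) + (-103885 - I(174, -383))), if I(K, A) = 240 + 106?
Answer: I*√105641 ≈ 325.02*I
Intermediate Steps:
I(K, A) = 346
s(F) = 2*F
√(s(-705) + (-103885 - I(174, -383))) = √(2*(-705) + (-103885 - 1*346)) = √(-1410 + (-103885 - 346)) = √(-1410 - 104231) = √(-105641) = I*√105641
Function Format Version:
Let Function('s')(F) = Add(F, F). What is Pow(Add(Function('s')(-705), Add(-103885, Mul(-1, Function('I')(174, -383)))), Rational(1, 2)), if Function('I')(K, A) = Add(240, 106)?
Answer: Mul(I, Pow(105641, Rational(1, 2))) ≈ Mul(325.02, I)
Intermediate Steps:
Function('I')(K, A) = 346
Function('s')(F) = Mul(2, F)
Pow(Add(Function('s')(-705), Add(-103885, Mul(-1, Function('I')(174, -383)))), Rational(1, 2)) = Pow(Add(Mul(2, -705), Add(-103885, Mul(-1, 346))), Rational(1, 2)) = Pow(Add(-1410, Add(-103885, -346)), Rational(1, 2)) = Pow(Add(-1410, -104231), Rational(1, 2)) = Pow(-105641, Rational(1, 2)) = Mul(I, Pow(105641, Rational(1, 2)))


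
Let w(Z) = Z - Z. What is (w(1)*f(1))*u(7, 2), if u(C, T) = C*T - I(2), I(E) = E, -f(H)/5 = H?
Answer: 0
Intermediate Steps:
f(H) = -5*H
u(C, T) = -2 + C*T (u(C, T) = C*T - 1*2 = C*T - 2 = -2 + C*T)
w(Z) = 0
(w(1)*f(1))*u(7, 2) = (0*(-5*1))*(-2 + 7*2) = (0*(-5))*(-2 + 14) = 0*12 = 0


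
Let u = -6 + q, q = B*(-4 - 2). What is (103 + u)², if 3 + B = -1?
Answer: 14641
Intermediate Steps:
B = -4 (B = -3 - 1 = -4)
q = 24 (q = -4*(-4 - 2) = -4*(-6) = 24)
u = 18 (u = -6 + 24 = 18)
(103 + u)² = (103 + 18)² = 121² = 14641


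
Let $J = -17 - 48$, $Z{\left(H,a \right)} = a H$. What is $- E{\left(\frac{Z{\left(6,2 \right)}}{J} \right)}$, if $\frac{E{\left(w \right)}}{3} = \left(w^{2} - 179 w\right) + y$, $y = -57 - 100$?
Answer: $\frac{1570683}{4225} \approx 371.76$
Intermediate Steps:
$y = -157$ ($y = -57 - 100 = -157$)
$Z{\left(H,a \right)} = H a$
$J = -65$ ($J = -17 - 48 = -65$)
$E{\left(w \right)} = -471 - 537 w + 3 w^{2}$ ($E{\left(w \right)} = 3 \left(\left(w^{2} - 179 w\right) - 157\right) = 3 \left(-157 + w^{2} - 179 w\right) = -471 - 537 w + 3 w^{2}$)
$- E{\left(\frac{Z{\left(6,2 \right)}}{J} \right)} = - (-471 - 537 \frac{6 \cdot 2}{-65} + 3 \left(\frac{6 \cdot 2}{-65}\right)^{2}) = - (-471 - 537 \cdot 12 \left(- \frac{1}{65}\right) + 3 \left(12 \left(- \frac{1}{65}\right)\right)^{2}) = - (-471 - - \frac{6444}{65} + 3 \left(- \frac{12}{65}\right)^{2}) = - (-471 + \frac{6444}{65} + 3 \cdot \frac{144}{4225}) = - (-471 + \frac{6444}{65} + \frac{432}{4225}) = \left(-1\right) \left(- \frac{1570683}{4225}\right) = \frac{1570683}{4225}$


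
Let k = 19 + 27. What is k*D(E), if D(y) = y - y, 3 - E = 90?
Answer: 0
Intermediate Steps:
E = -87 (E = 3 - 1*90 = 3 - 90 = -87)
k = 46
D(y) = 0
k*D(E) = 46*0 = 0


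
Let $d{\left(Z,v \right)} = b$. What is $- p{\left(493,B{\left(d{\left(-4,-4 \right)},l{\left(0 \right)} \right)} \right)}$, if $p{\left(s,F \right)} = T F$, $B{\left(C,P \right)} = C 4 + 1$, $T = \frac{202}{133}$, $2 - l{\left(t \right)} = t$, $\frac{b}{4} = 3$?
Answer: $- \frac{1414}{19} \approx -74.421$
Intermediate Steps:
$b = 12$ ($b = 4 \cdot 3 = 12$)
$l{\left(t \right)} = 2 - t$
$d{\left(Z,v \right)} = 12$
$T = \frac{202}{133}$ ($T = 202 \cdot \frac{1}{133} = \frac{202}{133} \approx 1.5188$)
$B{\left(C,P \right)} = 1 + 4 C$ ($B{\left(C,P \right)} = 4 C + 1 = 1 + 4 C$)
$p{\left(s,F \right)} = \frac{202 F}{133}$
$- p{\left(493,B{\left(d{\left(-4,-4 \right)},l{\left(0 \right)} \right)} \right)} = - \frac{202 \left(1 + 4 \cdot 12\right)}{133} = - \frac{202 \left(1 + 48\right)}{133} = - \frac{202 \cdot 49}{133} = \left(-1\right) \frac{1414}{19} = - \frac{1414}{19}$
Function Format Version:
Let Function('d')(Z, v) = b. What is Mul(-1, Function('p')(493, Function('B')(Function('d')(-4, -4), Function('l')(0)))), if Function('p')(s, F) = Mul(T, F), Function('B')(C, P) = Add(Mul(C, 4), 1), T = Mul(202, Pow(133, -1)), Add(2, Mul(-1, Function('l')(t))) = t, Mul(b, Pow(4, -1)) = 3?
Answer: Rational(-1414, 19) ≈ -74.421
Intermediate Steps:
b = 12 (b = Mul(4, 3) = 12)
Function('l')(t) = Add(2, Mul(-1, t))
Function('d')(Z, v) = 12
T = Rational(202, 133) (T = Mul(202, Rational(1, 133)) = Rational(202, 133) ≈ 1.5188)
Function('B')(C, P) = Add(1, Mul(4, C)) (Function('B')(C, P) = Add(Mul(4, C), 1) = Add(1, Mul(4, C)))
Function('p')(s, F) = Mul(Rational(202, 133), F)
Mul(-1, Function('p')(493, Function('B')(Function('d')(-4, -4), Function('l')(0)))) = Mul(-1, Mul(Rational(202, 133), Add(1, Mul(4, 12)))) = Mul(-1, Mul(Rational(202, 133), Add(1, 48))) = Mul(-1, Mul(Rational(202, 133), 49)) = Mul(-1, Rational(1414, 19)) = Rational(-1414, 19)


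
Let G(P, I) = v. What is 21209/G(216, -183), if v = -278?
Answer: -21209/278 ≈ -76.291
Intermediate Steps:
G(P, I) = -278
21209/G(216, -183) = 21209/(-278) = 21209*(-1/278) = -21209/278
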